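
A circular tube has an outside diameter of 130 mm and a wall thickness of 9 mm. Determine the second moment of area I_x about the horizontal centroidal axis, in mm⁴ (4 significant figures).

Decompose the section into non-overlapping parts with the origin at the bottom-left of its bounding rectangle.
Outer circle: ⌀130, A = 13273.2 mm², y = 65 mm, Ī = 14 019 848 mm⁴.
Bore (subtracted): ⌀112, A = 9852.03 mm², y = 65 mm, Ī = 7 723 995 mm⁴.
By symmetry the centroid is at mid-height, ȳ = 65 mm.
All pieces are centred on the horizontal centroidal axis, so I = ΣĪ (holes subtracted) = 6 295 853 mm⁴.

I_x ≈ 6.296 × 10⁶ mm⁴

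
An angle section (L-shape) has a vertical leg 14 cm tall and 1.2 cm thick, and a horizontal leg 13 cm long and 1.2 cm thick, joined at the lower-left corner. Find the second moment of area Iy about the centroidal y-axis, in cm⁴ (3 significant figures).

Split into non-overlapping primitives; take the origin at the lower-left of the bounding box.
Vertical leg: 1.2 × 14, A = 16.8 cm², x = 0.6 cm, Ī = 2.016 cm⁴.
Horizontal leg (remainder): 11.8 × 1.2, A = 14.16 cm², x = 7.1 cm, Ī = 164.3 cm⁴.
Centroid: x̄ = ΣA·x / ΣA = 3.5729 cm.
Transfer each piece to the centroidal y-axis using Ī + A·d² with d = x − 3.5729:
  vertical leg: d = -2.9729 cm → contributes +150.49 cm⁴
  horizontal leg (remainder): d = 3.5271 cm → contributes +340.46 cm⁴
Total I = 490.96 cm⁴.

Iy ≈ 491 cm⁴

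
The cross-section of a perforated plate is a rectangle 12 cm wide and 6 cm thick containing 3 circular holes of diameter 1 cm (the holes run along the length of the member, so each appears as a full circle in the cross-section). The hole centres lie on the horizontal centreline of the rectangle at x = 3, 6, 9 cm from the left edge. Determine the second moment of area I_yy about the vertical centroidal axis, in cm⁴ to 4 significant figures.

Decompose the section into non-overlapping parts with the origin at the bottom-left of its bounding rectangle.
Plate: 12 × 6, A = 72 cm², x = 6 cm, Ī = 864 cm⁴.
Hole 1 (subtracted): ⌀1, A = 0.785398 cm², x = 3 cm, Ī = 0.0490874 cm⁴.
Hole 2 (subtracted): ⌀1, A = 0.785398 cm², x = 6 cm, Ī = 0.0490874 cm⁴.
Hole 3 (subtracted): ⌀1, A = 0.785398 cm², x = 9 cm, Ī = 0.0490874 cm⁴.
By symmetry the centroid is at mid-width, x̄ = 6 cm.
Transfer each piece to the vertical centroidal axis using Ī + A·d² with d = x − 6:
  plate: d = 0 cm → contributes +864 cm⁴
  hole 1: d = -3 cm → contributes −7.11767 cm⁴
  hole 2: d = 0 cm → contributes −0.0490874 cm⁴
  hole 3: d = 3 cm → contributes −7.11767 cm⁴
Total I = 849.716 cm⁴.

I_yy ≈ 849.7 cm⁴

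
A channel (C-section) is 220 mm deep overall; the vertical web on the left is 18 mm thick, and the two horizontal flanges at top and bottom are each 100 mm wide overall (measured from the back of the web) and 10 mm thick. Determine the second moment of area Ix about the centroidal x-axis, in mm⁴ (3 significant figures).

Treat the section as a set of non-overlapping primitives; coordinates are from the bounding-box lower-left.
Web: 18 × 220, A = 3 960 mm², y = 110 mm, Ī = 15 972 000 mm⁴.
Top flange (beyond web): 82 × 10, A = 820 mm², y = 215 mm, Ī = 6833.3 mm⁴.
Bottom flange (beyond web): 82 × 10, A = 820 mm², y = 5 mm, Ī = 6833.3 mm⁴.
By symmetry the centroid is at mid-height, ȳ = 110 mm.
Transfer each piece to the centroidal x-axis using Ī + A·d² with d = y − 110:
  web: d = 0 mm → contributes +15 972 000 mm⁴
  top flange (beyond web): d = 105 mm → contributes +9 047 333 mm⁴
  bottom flange (beyond web): d = -105 mm → contributes +9 047 333 mm⁴
Total I = 34 066 667 mm⁴.

Ix ≈ 3.41 × 10⁷ mm⁴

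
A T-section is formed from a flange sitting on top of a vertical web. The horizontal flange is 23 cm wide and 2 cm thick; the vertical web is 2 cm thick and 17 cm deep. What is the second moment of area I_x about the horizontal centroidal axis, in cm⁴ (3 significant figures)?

Decompose the section into non-overlapping parts with the origin at the bottom-left of its bounding rectangle.
Flange: 23 × 2, A = 46 cm², y = 18 cm, Ī = 15.333 cm⁴.
Web: 2 × 17, A = 34 cm², y = 8.5 cm, Ī = 818.83 cm⁴.
Centroid: ȳ = ΣA·y / ΣA = 13.963 cm.
Transfer each piece to the horizontal centroidal axis using Ī + A·d² with d = y − 13.963:
  flange: d = 4.0375 cm → contributes +765.2 cm⁴
  web: d = -5.4625 cm → contributes +1833.4 cm⁴
Total I = 2598.6 cm⁴.

I_x ≈ 2600 cm⁴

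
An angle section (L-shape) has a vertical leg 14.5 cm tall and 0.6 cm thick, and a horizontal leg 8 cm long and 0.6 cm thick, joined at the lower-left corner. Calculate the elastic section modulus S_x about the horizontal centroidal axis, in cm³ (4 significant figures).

Split into non-overlapping primitives; take the origin at the lower-left of the bounding box.
Vertical leg: 0.6 × 14.5, A = 8.7 cm², y = 7.25 cm, Ī = 152.431 cm⁴.
Horizontal leg (remainder): 7.4 × 0.6, A = 4.44 cm², y = 0.3 cm, Ī = 0.1332 cm⁴.
Centroid: ȳ = ΣA·y / ΣA = 4.9016 cm.
Transfer each piece to the horizontal centroidal axis using Ī + A·d² with d = y − 4.9016:
  vertical leg: d = 2.3484 cm → contributes +200.412 cm⁴
  horizontal leg (remainder): d = -4.6016 cm → contributes +94.1489 cm⁴
Total I = 294.561 cm⁴.
Extreme fibre distance c = 9.5984 cm; S = I/c = 30.6885 cm³.

S_x ≈ 30.69 cm³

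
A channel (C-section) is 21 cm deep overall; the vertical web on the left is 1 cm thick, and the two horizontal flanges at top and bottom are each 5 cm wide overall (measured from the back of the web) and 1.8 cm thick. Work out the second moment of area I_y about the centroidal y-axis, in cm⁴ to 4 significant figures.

Split into non-overlapping primitives; take the origin at the lower-left of the bounding box.
Web: 1 × 21, A = 21 cm², x = 0.5 cm, Ī = 1.75 cm⁴.
Top flange (beyond web): 4 × 1.8, A = 7.2 cm², x = 3 cm, Ī = 9.6 cm⁴.
Bottom flange (beyond web): 4 × 1.8, A = 7.2 cm², x = 3 cm, Ī = 9.6 cm⁴.
Centroid: x̄ = ΣA·x / ΣA = 1.51695 cm.
Transfer each piece to the centroidal y-axis using Ī + A·d² with d = x − 1.51695:
  web: d = -1.01695 cm → contributes +23.4679 cm⁴
  top flange (beyond web): d = 1.48305 cm → contributes +25.436 cm⁴
  bottom flange (beyond web): d = 1.48305 cm → contributes +25.436 cm⁴
Total I = 74.3398 cm⁴.

I_y ≈ 74.34 cm⁴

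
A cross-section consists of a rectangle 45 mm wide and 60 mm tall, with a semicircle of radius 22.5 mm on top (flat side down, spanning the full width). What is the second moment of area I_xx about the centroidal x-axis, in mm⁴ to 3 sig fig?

I_xx ≈ 1.80 × 10⁶ mm⁴

Split into non-overlapping primitives; take the origin at the lower-left of the bounding box.
Rectangular body: 45 × 60, A = 2 700 mm², y = 30 mm, Ī = 810 000 mm⁴.
Semicircular cap: semicircle r = 22.5, A = 795.22 mm², y = 69.549 mm, Ī = 28 130 mm⁴.
Centroid: ȳ = ΣA·y / ΣA = 38.998 mm.
Transfer each piece to the centroidal x-axis using Ī + A·d² with d = y − 38.998:
  rectangular body: d = -8.9981 mm → contributes +1 028 607 mm⁴
  semicircular cap: d = 30.551 mm → contributes +770 366 mm⁴
Total I = 1 798 972 mm⁴.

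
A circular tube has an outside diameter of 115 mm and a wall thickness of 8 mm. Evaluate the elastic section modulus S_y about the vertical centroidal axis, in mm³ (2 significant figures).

S_y ≈ 6.7 × 10⁴ mm³

Decompose the section into non-overlapping parts with the origin at the bottom-left of its bounding rectangle.
Outer circle: ⌀115, A = 10 387 mm², x = 57.5 mm, Ī = 8 585 414 mm⁴.
Bore (subtracted): ⌀99, A = 7 698 mm², x = 57.5 mm, Ī = 4 715 315 mm⁴.
By symmetry the centroid is at mid-width, x̄ = 57.5 mm.
All pieces are centred on the vertical centroidal axis, so I = ΣĪ (holes subtracted) = 3 870 100 mm⁴.
Extreme fibre distance c = 57.5 mm; S = I/c = 67 306 mm³.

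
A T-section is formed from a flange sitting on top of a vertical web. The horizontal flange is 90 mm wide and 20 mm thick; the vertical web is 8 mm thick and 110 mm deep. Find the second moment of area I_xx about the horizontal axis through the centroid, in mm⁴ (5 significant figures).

Split into non-overlapping primitives; take the origin at the lower-left of the bounding box.
Flange: 90 × 20, A = 1 800 mm², y = 120 mm, Ī = 60 000 mm⁴.
Web: 8 × 110, A = 880 mm², y = 55 mm, Ī = 887333.3 mm⁴.
Centroid: ȳ = ΣA·y / ΣA = 98.65672 mm.
Transfer each piece to the horizontal axis through the centroid using Ī + A·d² with d = y − 98.65672:
  flange: d = 21.34328 mm → contributes +879964.4 mm⁴
  web: d = -43.65672 mm → contributes +2 564 533 mm⁴
Total I = 3 444 498 mm⁴.

I_xx ≈ 3.4445 × 10⁶ mm⁴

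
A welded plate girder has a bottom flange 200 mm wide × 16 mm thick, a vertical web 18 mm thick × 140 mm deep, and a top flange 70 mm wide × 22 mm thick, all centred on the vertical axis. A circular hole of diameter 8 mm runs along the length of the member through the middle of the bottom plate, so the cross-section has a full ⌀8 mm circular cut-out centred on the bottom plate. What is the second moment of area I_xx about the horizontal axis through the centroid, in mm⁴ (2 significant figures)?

I_xx ≈ 3.1 × 10⁷ mm⁴

Treat the section as a set of non-overlapping primitives; coordinates are from the bounding-box lower-left.
Bottom plate: 200 × 16, A = 3 200 mm², y = 8 mm, Ī = 68 267 mm⁴.
Web plate: 18 × 140, A = 2 520 mm², y = 86 mm, Ī = 4 116 000 mm⁴.
Top plate: 70 × 22, A = 1 540 mm², y = 167 mm, Ī = 62 113 mm⁴.
Hole (subtracted): ⌀8, A = 50.27 mm², y = 8 mm, Ī = 201.1 mm⁴.
Centroid: ȳ = ΣA·y / ΣA = 69.23 mm.
Transfer each piece to the horizontal axis through the centroid using Ī + A·d² with d = y − 69.23:
  bottom plate: d = -61.23 mm → contributes +12 063 686 mm⁴
  web plate: d = 16.77 mm → contributes +4 825 083 mm⁴
  top plate: d = 97.77 mm → contributes +14 784 270 mm⁴
  hole: d = -61.23 mm → contributes −188 625 mm⁴
Total I = 31 484 414 mm⁴.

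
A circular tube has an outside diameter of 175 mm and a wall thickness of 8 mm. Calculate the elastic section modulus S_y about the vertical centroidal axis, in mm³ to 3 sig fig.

Break the section into simple shapes (no overlaps), measuring from the bottom-left corner of the bounding box.
Outer circle: ⌀175, A = 24 053 mm², x = 87.5 mm, Ī = 46 038 598 mm⁴.
Bore (subtracted): ⌀159, A = 19 856 mm², x = 87.5 mm, Ī = 31 373 170 mm⁴.
By symmetry the centroid is at mid-width, x̄ = 87.5 mm.
All pieces are centred on the vertical centroidal axis, so I = ΣĪ (holes subtracted) = 14 665 429 mm⁴.
Extreme fibre distance c = 87.5 mm; S = I/c = 167 605 mm³.

S_y ≈ 1.68 × 10⁵ mm³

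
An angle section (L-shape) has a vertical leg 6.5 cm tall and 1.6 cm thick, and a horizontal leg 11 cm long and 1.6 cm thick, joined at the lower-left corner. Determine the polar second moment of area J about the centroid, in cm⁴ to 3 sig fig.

J ≈ 376 cm⁴

Treat the section as a set of non-overlapping primitives; coordinates are from the bounding-box lower-left.
Vertical leg: 1.6 × 6.5, A = 10.4 cm², y = 3.25 cm, Ī = 36.617 cm⁴.
Horizontal leg (remainder): 9.4 × 1.6, A = 15.04 cm², y = 0.8 cm, Ī = 3.2085 cm⁴.
Centroid: ȳ = ΣA·y / ΣA = 1.8016 cm.
Transfer each piece to the centroidal x-axis using Ī + A·d² with d = y − 1.8016:
  vertical leg: d = 1.4484 cm → contributes +58.435 cm⁴
  horizontal leg (remainder): d = -1.0016 cm → contributes +18.296 cm⁴
Total I = 76.731 cm⁴.
For the y-axis: x̄ = 4.0516 cm.
Repeating about the centroidal y-axis gives I_y = 298.95 cm⁴.
Polar second moment: J = I_x + I_y = 375.68 cm⁴.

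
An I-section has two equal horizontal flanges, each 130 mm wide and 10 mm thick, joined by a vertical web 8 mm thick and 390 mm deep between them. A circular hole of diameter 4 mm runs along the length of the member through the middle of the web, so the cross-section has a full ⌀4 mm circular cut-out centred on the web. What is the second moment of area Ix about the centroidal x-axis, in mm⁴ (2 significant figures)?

Break the section into simple shapes (no overlaps), measuring from the bottom-left corner of the bounding box.
Bottom flange: 130 × 10, A = 1 300 mm², y = 5 mm, Ī = 10 833 mm⁴.
Web: 8 × 390, A = 3 120 mm², y = 205 mm, Ī = 39 546 000 mm⁴.
Top flange: 130 × 10, A = 1 300 mm², y = 405 mm, Ī = 10 833 mm⁴.
Hole (subtracted): ⌀4, A = 12.57 mm², y = 205 mm, Ī = 12.57 mm⁴.
By symmetry the centroid is at mid-height, ȳ = 205 mm.
Transfer each piece to the centroidal x-axis using Ī + A·d² with d = y − 205:
  bottom flange: d = -200 mm → contributes +52 010 833 mm⁴
  web: d = 0 mm → contributes +39 546 000 mm⁴
  top flange: d = 200 mm → contributes +52 010 833 mm⁴
  hole: d = 0 mm → contributes −12.57 mm⁴
Total I = 143 567 654 mm⁴.

Ix ≈ 1.4 × 10⁸ mm⁴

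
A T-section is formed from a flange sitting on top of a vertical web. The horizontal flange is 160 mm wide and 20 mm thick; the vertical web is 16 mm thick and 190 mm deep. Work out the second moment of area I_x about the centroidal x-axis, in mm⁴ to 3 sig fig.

Treat the section as a set of non-overlapping primitives; coordinates are from the bounding-box lower-left.
Flange: 160 × 20, A = 3 200 mm², y = 200 mm, Ī = 106 667 mm⁴.
Web: 16 × 190, A = 3 040 mm², y = 95 mm, Ī = 9 145 333 mm⁴.
Centroid: ȳ = ΣA·y / ΣA = 148.85 mm.
Transfer each piece to the centroidal x-axis using Ī + A·d² with d = y − 148.85:
  flange: d = 51.154 mm → contributes +8 480 158 mm⁴
  web: d = -53.846 mm → contributes +17 959 535 mm⁴
Total I = 26 439 692 mm⁴.

I_x ≈ 2.64 × 10⁷ mm⁴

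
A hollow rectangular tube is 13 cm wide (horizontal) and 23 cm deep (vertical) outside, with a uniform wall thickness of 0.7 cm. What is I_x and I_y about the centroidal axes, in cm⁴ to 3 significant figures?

I_x ≈ 3440 cm⁴, I_y ≈ 1400 cm⁴

Break the section into simple shapes (no overlaps), measuring from the bottom-left corner of the bounding box.
Outer rectangle: 13 × 23, A = 299 cm², y = 11.5 cm, Ī = 13 181 cm⁴.
Inner void (subtracted): 11.6 × 21.6, A = 250.56 cm², y = 11.5 cm, Ī = 9741.8 cm⁴.
By symmetry the centroid is at mid-height, ȳ = 11.5 cm.
All pieces are centred on the centroidal x-axis, so I = ΣĪ (holes subtracted) = 3439.1 cm⁴.
Repeating about the centroidal y-axis gives I_y = 1401.3 cm⁴.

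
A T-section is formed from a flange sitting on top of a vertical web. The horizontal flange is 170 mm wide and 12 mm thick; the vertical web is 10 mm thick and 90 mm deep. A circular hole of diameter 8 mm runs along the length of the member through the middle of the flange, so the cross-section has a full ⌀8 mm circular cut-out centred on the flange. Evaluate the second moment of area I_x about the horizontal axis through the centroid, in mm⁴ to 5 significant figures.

I_x ≈ 2.2436 × 10⁶ mm⁴

Decompose the section into non-overlapping parts with the origin at the bottom-left of its bounding rectangle.
Flange: 170 × 12, A = 2 040 mm², y = 96 mm, Ī = 24 480 mm⁴.
Web: 10 × 90, A = 900 mm², y = 45 mm, Ī = 607 500 mm⁴.
Hole (subtracted): ⌀8, A = 50.26548 mm², y = 96 mm, Ī = 201.0619 mm⁴.
Centroid: ȳ = ΣA·y / ΣA = 80.11619 mm.
Transfer each piece to the horizontal axis through the centroid using Ī + A·d² with d = y − 80.11619:
  flange: d = 15.88381 mm → contributes +539162.8 mm⁴
  web: d = -35.11619 mm → contributes +1 717 332 mm⁴
  hole: d = 15.88381 mm → contributes −12882.82 mm⁴
Total I = 2 243 612 mm⁴.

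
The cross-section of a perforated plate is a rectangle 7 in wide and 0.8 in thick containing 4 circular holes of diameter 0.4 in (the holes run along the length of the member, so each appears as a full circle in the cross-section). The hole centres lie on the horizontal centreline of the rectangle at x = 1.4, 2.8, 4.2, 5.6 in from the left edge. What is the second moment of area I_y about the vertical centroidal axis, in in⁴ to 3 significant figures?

Treat the section as a set of non-overlapping primitives; coordinates are from the bounding-box lower-left.
Plate: 7 × 0.8, A = 5.6 in², x = 3.5 in, Ī = 22.867 in⁴.
Hole 1 (subtracted): ⌀0.4, A = 0.12566 in², x = 1.4 in, Ī = 0.0012566 in⁴.
Hole 2 (subtracted): ⌀0.4, A = 0.12566 in², x = 2.8 in, Ī = 0.0012566 in⁴.
Hole 3 (subtracted): ⌀0.4, A = 0.12566 in², x = 4.2 in, Ī = 0.0012566 in⁴.
Hole 4 (subtracted): ⌀0.4, A = 0.12566 in², x = 5.6 in, Ī = 0.0012566 in⁴.
By symmetry the centroid is at mid-width, x̄ = 3.5 in.
Transfer each piece to the vertical centroidal axis using Ī + A·d² with d = x − 3.5:
  plate: d = 0 in → contributes +22.867 in⁴
  hole 1: d = -2.1 in → contributes −0.55543 in⁴
  hole 2: d = -0.7 in → contributes −0.062832 in⁴
  hole 3: d = 0.7 in → contributes −0.062832 in⁴
  hole 4: d = 2.1 in → contributes −0.55543 in⁴
Total I = 21.63 in⁴.

I_y ≈ 21.6 in⁴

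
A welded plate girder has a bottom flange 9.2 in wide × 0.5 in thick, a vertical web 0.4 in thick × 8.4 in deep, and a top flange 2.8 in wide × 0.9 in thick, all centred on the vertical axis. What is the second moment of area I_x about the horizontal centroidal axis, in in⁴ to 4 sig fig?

Treat the section as a set of non-overlapping primitives; coordinates are from the bounding-box lower-left.
Bottom plate: 9.2 × 0.5, A = 4.6 in², y = 0.25 in, Ī = 0.0958333 in⁴.
Web plate: 0.4 × 8.4, A = 3.36 in², y = 4.7 in, Ī = 19.7568 in⁴.
Top plate: 2.8 × 0.9, A = 2.52 in², y = 9.35 in, Ī = 0.1701 in⁴.
Centroid: ȳ = ΣA·y / ΣA = 3.86489 in.
Transfer each piece to the horizontal centroidal axis using Ī + A·d² with d = y − 3.86489:
  bottom plate: d = -3.61489 in → contributes +60.2059 in⁴
  web plate: d = 0.835115 in → contributes +22.1001 in⁴
  top plate: d = 5.48511 in → contributes +75.988 in⁴
Total I = 158.294 in⁴.

I_x ≈ 158.3 in⁴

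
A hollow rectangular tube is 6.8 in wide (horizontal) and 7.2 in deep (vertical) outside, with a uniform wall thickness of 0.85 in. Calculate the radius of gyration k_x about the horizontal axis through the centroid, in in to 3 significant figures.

Break the section into simple shapes (no overlaps), measuring from the bottom-left corner of the bounding box.
Outer rectangle: 6.8 × 7.2, A = 48.96 in², y = 3.6 in, Ī = 211.51 in⁴.
Inner void (subtracted): 5.1 × 5.5, A = 28.05 in², y = 3.6 in, Ī = 70.709 in⁴.
By symmetry the centroid is at mid-height, ȳ = 3.6 in.
All pieces are centred on the horizontal axis through the centroid, so I = ΣĪ (holes subtracted) = 140.8 in⁴.
Radius of gyration: k = √(I/A) = √(140.8 / 20.91) = 2.5949 in.

k_x ≈ 2.59 in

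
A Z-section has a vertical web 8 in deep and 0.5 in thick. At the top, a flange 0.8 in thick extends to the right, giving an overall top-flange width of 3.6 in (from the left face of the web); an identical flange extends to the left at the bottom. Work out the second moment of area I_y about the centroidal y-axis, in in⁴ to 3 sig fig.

Break the section into simple shapes (no overlaps), measuring from the bottom-left corner of the bounding box.
Web: 0.5 × 8, A = 4 in², x = 3.35 in, Ī = 0.083333 in⁴.
Top flange (beyond web): 3.1 × 0.8, A = 2.48 in², x = 5.15 in, Ī = 1.9861 in⁴.
Bottom flange (beyond web): 3.1 × 0.8, A = 2.48 in², x = 1.55 in, Ī = 1.9861 in⁴.
Centroid: x̄ = ΣA·x / ΣA = 3.35 in.
Transfer each piece to the centroidal y-axis using Ī + A·d² with d = x − 3.35:
  web: d = 0 in → contributes +0.083333 in⁴
  top flange (beyond web): d = 1.8 in → contributes +10.021 in⁴
  bottom flange (beyond web): d = -1.8 in → contributes +10.021 in⁴
Total I = 20.126 in⁴.

I_y ≈ 20.1 in⁴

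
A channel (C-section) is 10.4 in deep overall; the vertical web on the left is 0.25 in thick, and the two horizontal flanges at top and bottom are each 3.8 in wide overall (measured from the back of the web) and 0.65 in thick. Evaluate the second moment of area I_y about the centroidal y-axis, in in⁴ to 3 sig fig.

Break the section into simple shapes (no overlaps), measuring from the bottom-left corner of the bounding box.
Web: 0.25 × 10.4, A = 2.6 in², x = 0.125 in, Ī = 0.013542 in⁴.
Top flange (beyond web): 3.55 × 0.65, A = 2.3075 in², x = 2.025 in, Ī = 2.4234 in⁴.
Bottom flange (beyond web): 3.55 × 0.65, A = 2.3075 in², x = 2.025 in, Ī = 2.4234 in⁴.
Centroid: x̄ = ΣA·x / ΣA = 1.3403 in.
Transfer each piece to the centroidal y-axis using Ī + A·d² with d = x − 1.3403:
  web: d = -1.2153 in → contributes +3.8537 in⁴
  top flange (beyond web): d = 0.68468 in → contributes +3.5051 in⁴
  bottom flange (beyond web): d = 0.68468 in → contributes +3.5051 in⁴
Total I = 10.864 in⁴.

I_y ≈ 10.9 in⁴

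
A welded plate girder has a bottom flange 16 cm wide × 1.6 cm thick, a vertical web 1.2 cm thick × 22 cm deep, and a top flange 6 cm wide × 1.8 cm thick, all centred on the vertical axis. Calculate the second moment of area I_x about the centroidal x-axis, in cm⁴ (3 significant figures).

Break the section into simple shapes (no overlaps), measuring from the bottom-left corner of the bounding box.
Bottom plate: 16 × 1.6, A = 25.6 cm², y = 0.8 cm, Ī = 5.4613 cm⁴.
Web plate: 1.2 × 22, A = 26.4 cm², y = 12.6 cm, Ī = 1064.8 cm⁴.
Top plate: 6 × 1.8, A = 10.8 cm², y = 24.5 cm, Ī = 2.916 cm⁴.
Centroid: ȳ = ΣA·y / ΣA = 9.8363 cm.
Transfer each piece to the centroidal x-axis using Ī + A·d² with d = y − 9.8363:
  bottom plate: d = -9.0363 cm → contributes +2095.8 cm⁴
  web plate: d = 2.7637 cm → contributes +1266.4 cm⁴
  top plate: d = 14.664 cm → contributes +2325.2 cm⁴
Total I = 5687.4 cm⁴.

I_x ≈ 5690 cm⁴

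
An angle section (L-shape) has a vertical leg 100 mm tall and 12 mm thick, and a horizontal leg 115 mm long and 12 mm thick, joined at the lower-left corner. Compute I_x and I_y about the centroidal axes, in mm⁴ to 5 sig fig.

I_x ≈ 2.1936 × 10⁶ mm⁴, I_y ≈ 3.1202 × 10⁶ mm⁴

Treat the section as a set of non-overlapping primitives; coordinates are from the bounding-box lower-left.
Vertical leg: 12 × 100, A = 1 200 mm², y = 50 mm, Ī = 1 000 000 mm⁴.
Horizontal leg (remainder): 103 × 12, A = 1 236 mm², y = 6 mm, Ī = 14 832 mm⁴.
Centroid: ȳ = ΣA·y / ΣA = 27.67488 mm.
Transfer each piece to the centroidal x-axis using Ī + A·d² with d = y − 27.67488:
  vertical leg: d = 22.32512 mm → contributes +1 598 093 mm⁴
  horizontal leg (remainder): d = -21.67488 mm → contributes +595505.2 mm⁴
Total I = 2 193 599 mm⁴.
For the y-axis: x̄ = 35.17488 mm.
Repeating about the centroidal y-axis gives I_y = 3 120 194 mm⁴.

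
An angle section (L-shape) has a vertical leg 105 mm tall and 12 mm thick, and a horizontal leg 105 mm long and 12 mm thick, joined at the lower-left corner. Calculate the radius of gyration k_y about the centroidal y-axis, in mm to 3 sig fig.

k_y ≈ 32.1 mm

Split into non-overlapping primitives; take the origin at the lower-left of the bounding box.
Vertical leg: 12 × 105, A = 1 260 mm², x = 6 mm, Ī = 15 120 mm⁴.
Horizontal leg (remainder): 93 × 12, A = 1 116 mm², x = 58.5 mm, Ī = 804 357 mm⁴.
Centroid: x̄ = ΣA·x / ΣA = 30.659 mm.
Transfer each piece to the centroidal y-axis using Ī + A·d² with d = x − 30.659:
  vertical leg: d = -24.659 mm → contributes +781 289 mm⁴
  horizontal leg (remainder): d = 27.841 mm → contributes +1 669 387 mm⁴
Total I = 2 450 676 mm⁴.
Radius of gyration: k = √(I/A) = √(2 450 676 / 2 376) = 32.116 mm.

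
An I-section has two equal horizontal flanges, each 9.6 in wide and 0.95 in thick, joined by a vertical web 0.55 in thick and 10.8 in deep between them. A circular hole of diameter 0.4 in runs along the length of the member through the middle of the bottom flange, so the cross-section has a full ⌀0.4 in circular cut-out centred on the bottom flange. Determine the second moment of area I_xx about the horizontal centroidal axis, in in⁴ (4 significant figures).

Decompose the section into non-overlapping parts with the origin at the bottom-left of its bounding rectangle.
Bottom flange: 9.6 × 0.95, A = 9.12 in², y = 0.475 in, Ī = 0.6859 in⁴.
Web: 0.55 × 10.8, A = 5.94 in², y = 6.35 in, Ī = 57.7368 in⁴.
Top flange: 9.6 × 0.95, A = 9.12 in², y = 12.225 in, Ī = 0.6859 in⁴.
Hole (subtracted): ⌀0.4, A = 0.125664 in², y = 0.475 in, Ī = 0.00125664 in⁴.
Centroid: ȳ = ΣA·y / ΣA = 6.38069 in.
Transfer each piece to the horizontal centroidal axis using Ī + A·d² with d = y − 6.38069:
  bottom flange: d = -5.90569 in → contributes +318.766 in⁴
  web: d = -0.0306919 in → contributes +57.7424 in⁴
  top flange: d = 5.84431 in → contributes +312.188 in⁴
  hole: d = -5.90569 in → contributes −4.38405 in⁴
Total I = 684.312 in⁴.

I_xx ≈ 684.3 in⁴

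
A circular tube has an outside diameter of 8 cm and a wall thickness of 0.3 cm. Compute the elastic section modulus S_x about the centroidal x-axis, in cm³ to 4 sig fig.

S_x ≈ 13.47 cm³

Decompose the section into non-overlapping parts with the origin at the bottom-left of its bounding rectangle.
Outer circle: ⌀8, A = 50.2655 cm², y = 4 cm, Ī = 201.062 cm⁴.
Bore (subtracted): ⌀7.4, A = 43.0084 cm², y = 4 cm, Ī = 147.196 cm⁴.
By symmetry the centroid is at mid-height, ȳ = 4 cm.
All pieces are centred on the centroidal x-axis, so I = ΣĪ (holes subtracted) = 53.8657 cm⁴.
Extreme fibre distance c = 4 cm; S = I/c = 13.4664 cm³.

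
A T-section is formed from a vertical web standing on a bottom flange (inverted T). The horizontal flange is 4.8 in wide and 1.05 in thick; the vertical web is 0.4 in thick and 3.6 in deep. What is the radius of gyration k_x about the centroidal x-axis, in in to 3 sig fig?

Split into non-overlapping primitives; take the origin at the lower-left of the bounding box.
Flange: 4.8 × 1.05, A = 5.04 in², y = 0.525 in, Ī = 0.46305 in⁴.
Web: 0.4 × 3.6, A = 1.44 in², y = 2.85 in, Ī = 1.5552 in⁴.
Centroid: ȳ = ΣA·y / ΣA = 1.0417 in.
Transfer each piece to the centroidal x-axis using Ī + A·d² with d = y − 1.0417:
  flange: d = -0.51667 in → contributes +1.8085 in⁴
  web: d = 1.8083 in → contributes +6.2641 in⁴
Total I = 8.0726 in⁴.
Radius of gyration: k = √(I/A) = √(8.0726 / 6.48) = 1.1161 in.

k_x ≈ 1.12 in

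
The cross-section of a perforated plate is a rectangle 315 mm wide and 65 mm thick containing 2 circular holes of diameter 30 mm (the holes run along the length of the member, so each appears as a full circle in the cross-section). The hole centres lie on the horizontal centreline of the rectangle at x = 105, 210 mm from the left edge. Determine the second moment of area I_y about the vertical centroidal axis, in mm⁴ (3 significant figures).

Decompose the section into non-overlapping parts with the origin at the bottom-left of its bounding rectangle.
Plate: 315 × 65, A = 20 475 mm², x = 157.5 mm, Ī = 169 302 656 mm⁴.
Hole 1 (subtracted): ⌀30, A = 706.86 mm², x = 105 mm, Ī = 39 761 mm⁴.
Hole 2 (subtracted): ⌀30, A = 706.86 mm², x = 210 mm, Ī = 39 761 mm⁴.
By symmetry the centroid is at mid-width, x̄ = 157.5 mm.
Transfer each piece to the vertical centroidal axis using Ī + A·d² with d = x − 157.5:
  plate: d = 0 mm → contributes +169 302 656 mm⁴
  hole 1: d = -52.5 mm → contributes −1 988 039 mm⁴
  hole 2: d = 52.5 mm → contributes −1 988 039 mm⁴
Total I = 165 326 578 mm⁴.

I_y ≈ 1.65 × 10⁸ mm⁴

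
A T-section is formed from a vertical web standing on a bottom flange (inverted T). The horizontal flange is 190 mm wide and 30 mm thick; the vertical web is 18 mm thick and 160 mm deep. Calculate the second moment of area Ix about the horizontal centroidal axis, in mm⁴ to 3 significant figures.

Ix ≈ 2.38 × 10⁷ mm⁴

Decompose the section into non-overlapping parts with the origin at the bottom-left of its bounding rectangle.
Flange: 190 × 30, A = 5 700 mm², y = 15 mm, Ī = 427 500 mm⁴.
Web: 18 × 160, A = 2 880 mm², y = 110 mm, Ī = 6 144 000 mm⁴.
Centroid: ȳ = ΣA·y / ΣA = 46.888 mm.
Transfer each piece to the horizontal centroidal axis using Ī + A·d² with d = y − 46.888:
  flange: d = -31.888 mm → contributes +6 223 555 mm⁴
  web: d = 63.112 mm → contributes +17 615 358 mm⁴
Total I = 23 838 913 mm⁴.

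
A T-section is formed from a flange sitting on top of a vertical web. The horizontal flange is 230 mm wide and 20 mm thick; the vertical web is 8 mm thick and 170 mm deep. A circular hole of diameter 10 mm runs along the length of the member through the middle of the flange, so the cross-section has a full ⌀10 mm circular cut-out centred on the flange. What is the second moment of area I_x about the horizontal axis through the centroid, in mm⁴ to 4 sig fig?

I_x ≈ 1.286 × 10⁷ mm⁴

Decompose the section into non-overlapping parts with the origin at the bottom-left of its bounding rectangle.
Flange: 230 × 20, A = 4 600 mm², y = 180 mm, Ī = 153 333 mm⁴.
Web: 8 × 170, A = 1 360 mm², y = 85 mm, Ī = 3 275 333 mm⁴.
Hole (subtracted): ⌀10, A = 78.5398 mm², y = 180 mm, Ī = 490.874 mm⁴.
Centroid: ȳ = ΣA·y / ΣA = 158.033 mm.
Transfer each piece to the horizontal axis through the centroid using Ī + A·d² with d = y − 158.033:
  flange: d = 21.9673 mm → contributes +2 373 127 mm⁴
  web: d = -73.0327 mm → contributes +10 529 261 mm⁴
  hole: d = 21.9673 mm → contributes −38391.3 mm⁴
Total I = 12 863 996 mm⁴.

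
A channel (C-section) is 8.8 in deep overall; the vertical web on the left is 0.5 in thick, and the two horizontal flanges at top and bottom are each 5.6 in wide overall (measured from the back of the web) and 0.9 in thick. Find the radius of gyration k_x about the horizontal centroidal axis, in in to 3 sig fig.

Break the section into simple shapes (no overlaps), measuring from the bottom-left corner of the bounding box.
Web: 0.5 × 8.8, A = 4.4 in², y = 4.4 in, Ī = 28.395 in⁴.
Top flange (beyond web): 5.1 × 0.9, A = 4.59 in², y = 8.35 in, Ī = 0.30983 in⁴.
Bottom flange (beyond web): 5.1 × 0.9, A = 4.59 in², y = 0.45 in, Ī = 0.30983 in⁴.
By symmetry the centroid is at mid-height, ȳ = 4.4 in.
Transfer each piece to the horizontal centroidal axis using Ī + A·d² with d = y − 4.4:
  web: d = 0 in → contributes +28.395 in⁴
  top flange (beyond web): d = 3.95 in → contributes +71.925 in⁴
  bottom flange (beyond web): d = -3.95 in → contributes +71.925 in⁴
Total I = 172.25 in⁴.
Radius of gyration: k = √(I/A) = √(172.25 / 13.58) = 3.5614 in.

k_x ≈ 3.56 in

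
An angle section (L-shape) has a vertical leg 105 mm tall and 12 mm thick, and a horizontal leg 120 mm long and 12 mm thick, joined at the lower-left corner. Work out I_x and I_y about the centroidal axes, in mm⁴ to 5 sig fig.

Decompose the section into non-overlapping parts with the origin at the bottom-left of its bounding rectangle.
Vertical leg: 12 × 105, A = 1 260 mm², y = 52.5 mm, Ī = 1 157 625 mm⁴.
Horizontal leg (remainder): 108 × 12, A = 1 296 mm², y = 6 mm, Ī = 15 552 mm⁴.
Centroid: ȳ = ΣA·y / ΣA = 28.92254 mm.
Transfer each piece to the centroidal x-axis using Ī + A·d² with d = y − 28.92254:
  vertical leg: d = 23.57746 mm → contributes +1 858 055 mm⁴
  horizontal leg (remainder): d = -22.92254 mm → contributes +696525.6 mm⁴
Total I = 2 554 581 mm⁴.
For the y-axis: x̄ = 36.42254 mm.
Repeating about the centroidal y-axis gives I_y = 3 574 776 mm⁴.

I_x ≈ 2.5546 × 10⁶ mm⁴, I_y ≈ 3.5748 × 10⁶ mm⁴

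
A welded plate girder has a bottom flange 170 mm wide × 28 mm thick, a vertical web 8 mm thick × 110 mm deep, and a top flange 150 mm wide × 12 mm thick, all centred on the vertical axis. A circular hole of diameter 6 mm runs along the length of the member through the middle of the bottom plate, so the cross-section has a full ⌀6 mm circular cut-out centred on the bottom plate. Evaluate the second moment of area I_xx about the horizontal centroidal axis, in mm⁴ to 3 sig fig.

Treat the section as a set of non-overlapping primitives; coordinates are from the bounding-box lower-left.
Bottom plate: 170 × 28, A = 4 760 mm², y = 14 mm, Ī = 310 987 mm⁴.
Web plate: 8 × 110, A = 880 mm², y = 83 mm, Ī = 887 333 mm⁴.
Top plate: 150 × 12, A = 1 800 mm², y = 144 mm, Ī = 21 600 mm⁴.
Hole (subtracted): ⌀6, A = 28.274 mm², y = 14 mm, Ī = 63.617 mm⁴.
Centroid: ȳ = ΣA·y / ΣA = 53.764 mm.
Transfer each piece to the horizontal centroidal axis using Ī + A·d² with d = y − 53.764:
  bottom plate: d = -39.764 mm → contributes +7 837 390 mm⁴
  web plate: d = 29.236 mm → contributes +1 639 507 mm⁴
  top plate: d = 90.236 mm → contributes +14 678 158 mm⁴
  hole: d = -39.764 mm → contributes −44 770 mm⁴
Total I = 24 110 285 mm⁴.

I_xx ≈ 2.41 × 10⁷ mm⁴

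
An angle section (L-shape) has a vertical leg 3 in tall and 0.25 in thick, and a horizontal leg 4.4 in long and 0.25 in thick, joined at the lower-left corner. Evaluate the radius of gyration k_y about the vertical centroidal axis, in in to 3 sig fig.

k_y ≈ 1.42 in

Treat the section as a set of non-overlapping primitives; coordinates are from the bounding-box lower-left.
Vertical leg: 0.25 × 3, A = 0.75 in², x = 0.125 in, Ī = 0.0039063 in⁴.
Horizontal leg (remainder): 4.15 × 0.25, A = 1.0375 in², x = 2.325 in, Ī = 1.489 in⁴.
Centroid: x̄ = ΣA·x / ΣA = 1.4019 in.
Transfer each piece to the vertical centroidal axis using Ī + A·d² with d = x − 1.4019:
  vertical leg: d = -1.2769 in → contributes +1.2268 in⁴
  horizontal leg (remainder): d = 0.92308 in → contributes +2.3731 in⁴
Total I = 3.5999 in⁴.
Radius of gyration: k = √(I/A) = √(3.5999 / 1.7875) = 1.4191 in.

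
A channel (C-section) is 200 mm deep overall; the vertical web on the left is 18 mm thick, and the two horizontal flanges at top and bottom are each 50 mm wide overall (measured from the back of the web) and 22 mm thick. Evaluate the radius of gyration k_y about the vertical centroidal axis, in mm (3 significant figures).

Treat the section as a set of non-overlapping primitives; coordinates are from the bounding-box lower-left.
Web: 18 × 200, A = 3 600 mm², x = 9 mm, Ī = 97 200 mm⁴.
Top flange (beyond web): 32 × 22, A = 704 mm², x = 34 mm, Ī = 60 075 mm⁴.
Bottom flange (beyond web): 32 × 22, A = 704 mm², x = 34 mm, Ī = 60 075 mm⁴.
Centroid: x̄ = ΣA·x / ΣA = 16.029 mm.
Transfer each piece to the vertical centroidal axis using Ī + A·d² with d = x − 16.029:
  web: d = -7.0288 mm → contributes +275 052 mm⁴
  top flange (beyond web): d = 17.971 mm → contributes +287 443 mm⁴
  bottom flange (beyond web): d = 17.971 mm → contributes +287 443 mm⁴
Total I = 849 937 mm⁴.
Radius of gyration: k = √(I/A) = √(849 937 / 5 008) = 13.028 mm.

k_y ≈ 13.0 mm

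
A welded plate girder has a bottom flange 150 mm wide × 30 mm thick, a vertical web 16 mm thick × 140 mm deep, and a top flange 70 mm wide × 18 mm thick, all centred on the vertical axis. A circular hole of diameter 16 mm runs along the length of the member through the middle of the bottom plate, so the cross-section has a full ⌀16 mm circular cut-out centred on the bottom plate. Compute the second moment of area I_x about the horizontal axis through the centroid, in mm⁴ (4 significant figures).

I_x ≈ 3.389 × 10⁷ mm⁴

Treat the section as a set of non-overlapping primitives; coordinates are from the bounding-box lower-left.
Bottom plate: 150 × 30, A = 4 500 mm², y = 15 mm, Ī = 337 500 mm⁴.
Web plate: 16 × 140, A = 2 240 mm², y = 100 mm, Ī = 3 658 667 mm⁴.
Top plate: 70 × 18, A = 1 260 mm², y = 179 mm, Ī = 34 020 mm⁴.
Hole (subtracted): ⌀16, A = 201.062 mm², y = 15 mm, Ī = 3216.99 mm⁴.
Centroid: ȳ = ΣA·y / ΣA = 65.9095 mm.
Transfer each piece to the horizontal axis through the centroid using Ī + A·d² with d = y − 65.9095:
  bottom plate: d = -50.9095 mm → contributes +12 000 495 mm⁴
  web plate: d = 34.0905 mm → contributes +6 261 911 mm⁴
  top plate: d = 113.091 mm → contributes +16 148 742 mm⁴
  hole: d = -50.9095 mm → contributes −524 325 mm⁴
Total I = 33 886 824 mm⁴.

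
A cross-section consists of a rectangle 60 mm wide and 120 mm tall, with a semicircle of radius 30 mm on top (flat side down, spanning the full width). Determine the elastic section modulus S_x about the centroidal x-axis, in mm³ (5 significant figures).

Decompose the section into non-overlapping parts with the origin at the bottom-left of its bounding rectangle.
Rectangular body: 60 × 120, A = 7 200 mm², y = 60 mm, Ī = 8 640 000 mm⁴.
Semicircular cap: semicircle r = 30, A = 1413.717 mm², y = 132.7324 mm, Ī = 88903.14 mm⁴.
Centroid: ȳ = ΣA·y / ΣA = 71.93712 mm.
Transfer each piece to the centroidal x-axis using Ī + A·d² with d = y − 71.93712:
  rectangular body: d = -11.93712 mm → contributes +9 665 963 mm⁴
  semicircular cap: d = 60.79527 mm → contributes +5 314 092 mm⁴
Total I = 14 980 055 mm⁴.
Extreme fibre distance c = 78.06288 mm; S = I/c = 191897.3 mm³.

S_x ≈ 1.9190 × 10⁵ mm³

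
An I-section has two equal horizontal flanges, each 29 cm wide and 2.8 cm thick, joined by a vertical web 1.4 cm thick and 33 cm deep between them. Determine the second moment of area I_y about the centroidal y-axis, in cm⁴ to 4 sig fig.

Break the section into simple shapes (no overlaps), measuring from the bottom-left corner of the bounding box.
Bottom flange: 29 × 2.8, A = 81.2 cm², x = 14.5 cm, Ī = 5690.77 cm⁴.
Web: 1.4 × 33, A = 46.2 cm², x = 14.5 cm, Ī = 7.546 cm⁴.
Top flange: 29 × 2.8, A = 81.2 cm², x = 14.5 cm, Ī = 5690.77 cm⁴.
By symmetry the centroid is at mid-width, x̄ = 14.5 cm.
All pieces are centred on the centroidal y-axis, so I = ΣĪ = 11389.1 cm⁴.

I_y ≈ 1.139 × 10⁴ cm⁴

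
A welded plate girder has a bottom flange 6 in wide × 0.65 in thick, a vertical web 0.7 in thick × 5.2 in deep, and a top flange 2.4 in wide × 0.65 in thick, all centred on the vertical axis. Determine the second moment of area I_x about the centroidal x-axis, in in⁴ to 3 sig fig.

Break the section into simple shapes (no overlaps), measuring from the bottom-left corner of the bounding box.
Bottom plate: 6 × 0.65, A = 3.9 in², y = 0.325 in, Ī = 0.13731 in⁴.
Web plate: 0.7 × 5.2, A = 3.64 in², y = 3.25 in, Ī = 8.2021 in⁴.
Top plate: 2.4 × 0.65, A = 1.56 in², y = 6.175 in, Ī = 0.054925 in⁴.
Centroid: ȳ = ΣA·y / ΣA = 2.4979 in.
Transfer each piece to the centroidal x-axis using Ī + A·d² with d = y − 2.4979:
  bottom plate: d = -2.1729 in → contributes +18.55 in⁴
  web plate: d = 0.75214 in → contributes +10.261 in⁴
  top plate: d = 3.6771 in → contributes +21.148 in⁴
Total I = 49.96 in⁴.

I_x ≈ 50.0 in⁴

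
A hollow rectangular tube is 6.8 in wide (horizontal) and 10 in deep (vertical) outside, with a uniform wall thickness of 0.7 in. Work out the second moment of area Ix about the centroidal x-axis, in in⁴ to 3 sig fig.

Split into non-overlapping primitives; take the origin at the lower-left of the bounding box.
Outer rectangle: 6.8 × 10, A = 68 in², y = 5 in, Ī = 566.67 in⁴.
Inner void (subtracted): 5.4 × 8.6, A = 46.44 in², y = 5 in, Ī = 286.23 in⁴.
By symmetry the centroid is at mid-height, ȳ = 5 in.
All pieces are centred on the centroidal x-axis, so I = ΣĪ (holes subtracted) = 280.44 in⁴.

Ix ≈ 280 in⁴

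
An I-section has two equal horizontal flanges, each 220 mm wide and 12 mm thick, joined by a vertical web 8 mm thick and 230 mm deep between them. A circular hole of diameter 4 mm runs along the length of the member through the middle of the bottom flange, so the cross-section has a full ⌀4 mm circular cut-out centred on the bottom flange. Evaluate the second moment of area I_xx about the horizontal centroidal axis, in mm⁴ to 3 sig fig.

I_xx ≈ 8.53 × 10⁷ mm⁴

Decompose the section into non-overlapping parts with the origin at the bottom-left of its bounding rectangle.
Bottom flange: 220 × 12, A = 2 640 mm², y = 6 mm, Ī = 31 680 mm⁴.
Web: 8 × 230, A = 1 840 mm², y = 127 mm, Ī = 8 111 333 mm⁴.
Top flange: 220 × 12, A = 2 640 mm², y = 248 mm, Ī = 31 680 mm⁴.
Hole (subtracted): ⌀4, A = 12.566 mm², y = 6 mm, Ī = 12.566 mm⁴.
Centroid: ȳ = ΣA·y / ΣA = 127.21 mm.
Transfer each piece to the horizontal centroidal axis using Ī + A·d² with d = y − 127.21:
  bottom flange: d = -121.21 mm → contributes +38 820 720 mm⁴
  web: d = -0.21394 mm → contributes +8 111 418 mm⁴
  top flange: d = 120.79 mm → contributes +38 547 362 mm⁴
  hole: d = -121.21 mm → contributes −184 648 mm⁴
Total I = 85 294 851 mm⁴.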